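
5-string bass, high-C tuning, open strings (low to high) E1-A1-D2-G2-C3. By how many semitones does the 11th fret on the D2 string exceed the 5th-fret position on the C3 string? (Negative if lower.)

-4 semitones

D2 at fret 11 → C♯3 (MIDI 49); C3 at fret 5 → F3 (MIDI 53).
49 − 53 = -4, so the two pitches are 4 semitones apart.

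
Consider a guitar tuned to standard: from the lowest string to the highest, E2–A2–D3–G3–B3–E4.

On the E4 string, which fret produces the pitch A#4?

A#4 is 6 semitones above the open E4 (E–F–F#–G–G#–A–A#), so it sits at fret 6.

6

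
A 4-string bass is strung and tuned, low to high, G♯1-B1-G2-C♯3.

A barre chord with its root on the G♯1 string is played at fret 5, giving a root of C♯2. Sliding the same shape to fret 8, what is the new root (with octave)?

E2

Moving from fret 5 to fret 8 shifts the root by 3 semitones.
C♯2 up 3 semitones is E2.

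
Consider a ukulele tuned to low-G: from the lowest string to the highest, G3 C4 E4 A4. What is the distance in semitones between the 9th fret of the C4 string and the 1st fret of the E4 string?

4 semitones

C4 at fret 9 → A4 (MIDI 69); E4 at fret 1 → F4 (MIDI 65).
69 − 65 = 4, so the two pitches are 4 semitones apart, with A4 the higher.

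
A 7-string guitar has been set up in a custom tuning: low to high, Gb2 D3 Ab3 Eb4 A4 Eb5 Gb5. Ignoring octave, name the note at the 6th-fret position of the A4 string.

Eb

Each fret is one semitone, so A4 + 6 = Eb.
(Equivalently spelled D#.)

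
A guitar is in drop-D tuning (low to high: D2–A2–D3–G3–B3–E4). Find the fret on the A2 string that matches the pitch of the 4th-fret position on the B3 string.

18

B3 at fret 4 is B3 + 4 semitones = D♯4.
The open A2 string is 14 semitones below the open B3, so the same pitch on the A2 string lies at fret 4 + 14 = 18.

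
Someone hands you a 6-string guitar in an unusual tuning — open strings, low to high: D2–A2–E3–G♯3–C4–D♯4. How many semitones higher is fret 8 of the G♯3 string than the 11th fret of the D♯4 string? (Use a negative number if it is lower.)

G♯3 at fret 8 → E4 (MIDI 64); D♯4 at fret 11 → D5 (MIDI 74).
64 − 74 = -10, so the two pitches are 10 semitones apart.

-10 semitones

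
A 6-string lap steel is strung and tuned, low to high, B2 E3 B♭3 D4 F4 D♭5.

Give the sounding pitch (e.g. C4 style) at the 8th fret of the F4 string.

F4 is MIDI 65. Adding 8 gives 73, which is D♭5.

D♭5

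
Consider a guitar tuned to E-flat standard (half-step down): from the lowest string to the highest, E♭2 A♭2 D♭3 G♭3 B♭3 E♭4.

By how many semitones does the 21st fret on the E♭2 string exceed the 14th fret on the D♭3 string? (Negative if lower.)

-3 semitones

E♭2 at fret 21 → C4 (MIDI 60); D♭3 at fret 14 → E♭4 (MIDI 63).
60 − 63 = -3, so the two pitches are 3 semitones apart.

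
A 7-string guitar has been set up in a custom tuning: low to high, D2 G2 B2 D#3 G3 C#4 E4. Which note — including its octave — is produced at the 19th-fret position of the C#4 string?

C#4 is MIDI 61. Adding 19 gives 80, which is G#5.

G#5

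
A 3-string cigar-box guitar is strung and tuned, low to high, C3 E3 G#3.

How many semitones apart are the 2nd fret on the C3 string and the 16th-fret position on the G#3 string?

22 semitones

C3 at fret 2 → D3 (MIDI 50); G#3 at fret 16 → C5 (MIDI 72).
50 − 72 = -22, so the two pitches are 22 semitones apart, with C5 the higher.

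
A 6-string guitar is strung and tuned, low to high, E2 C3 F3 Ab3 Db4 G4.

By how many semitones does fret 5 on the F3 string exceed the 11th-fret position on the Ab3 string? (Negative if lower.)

-9 semitones

F3 at fret 5 → Bb3 (MIDI 58); Ab3 at fret 11 → G4 (MIDI 67).
58 − 67 = -9, so the two pitches are 9 semitones apart.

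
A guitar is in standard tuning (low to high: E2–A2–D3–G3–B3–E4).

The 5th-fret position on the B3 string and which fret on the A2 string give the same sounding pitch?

B3 at fret 5 is B3 + 5 semitones = E4.
The open A2 string is 14 semitones below the open B3, so the same pitch on the A2 string lies at fret 5 + 14 = 19.

19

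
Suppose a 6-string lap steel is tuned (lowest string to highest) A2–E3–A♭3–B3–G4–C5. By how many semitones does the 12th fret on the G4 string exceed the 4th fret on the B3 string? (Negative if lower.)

G4 at fret 12 → G5 (MIDI 79); B3 at fret 4 → E♭4 (MIDI 63).
79 − 63 = 16, so the two pitches are 16 semitones apart.

16 semitones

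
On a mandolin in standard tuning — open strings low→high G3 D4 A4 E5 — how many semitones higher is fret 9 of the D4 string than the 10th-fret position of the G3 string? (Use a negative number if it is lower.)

6 semitones

D4 at fret 9 → B4 (MIDI 71); G3 at fret 10 → F4 (MIDI 65).
71 − 65 = 6, so the two pitches are 6 semitones apart.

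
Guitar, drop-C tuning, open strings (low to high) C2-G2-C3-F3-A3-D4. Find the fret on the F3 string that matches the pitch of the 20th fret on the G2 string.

10

G2 at fret 20 is G2 + 20 semitones = D#4.
The open F3 string is 10 semitones above the open G2, so the same pitch on the F3 string lies at fret 20 − 10 = 10.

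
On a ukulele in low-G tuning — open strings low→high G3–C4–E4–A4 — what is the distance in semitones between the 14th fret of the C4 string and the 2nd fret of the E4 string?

C4 at fret 14 → D5 (MIDI 74); E4 at fret 2 → F#4 (MIDI 66).
74 − 66 = 8, so the two pitches are 8 semitones apart, with D5 the higher.

8 semitones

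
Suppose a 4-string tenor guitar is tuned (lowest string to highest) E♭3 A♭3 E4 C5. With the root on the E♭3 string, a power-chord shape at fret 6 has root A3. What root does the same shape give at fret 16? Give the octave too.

G4

Moving from fret 6 to fret 16 shifts the root by 10 semitones.
A3 up 10 semitones is G4.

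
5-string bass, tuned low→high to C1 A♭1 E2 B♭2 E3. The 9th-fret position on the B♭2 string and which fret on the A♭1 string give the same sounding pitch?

B♭2 at fret 9 is B♭2 + 9 semitones = G3.
The open A♭1 string is 14 semitones below the open B♭2, so the same pitch on the A♭1 string lies at fret 9 + 14 = 23.

23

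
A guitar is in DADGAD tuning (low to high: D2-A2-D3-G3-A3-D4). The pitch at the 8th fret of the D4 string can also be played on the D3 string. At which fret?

20

Fret 8 on D4 is MIDI 62 + 8 = 70 (A♯4). On the D3 string (open MIDI 50), that pitch is 70 − 50 = fret 20.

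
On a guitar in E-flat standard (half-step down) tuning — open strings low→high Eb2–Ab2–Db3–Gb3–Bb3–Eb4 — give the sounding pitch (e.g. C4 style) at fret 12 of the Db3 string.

Db4

Each fret is one semitone, so Db3 + 12 = Db4.
(Equivalently spelled C#4.)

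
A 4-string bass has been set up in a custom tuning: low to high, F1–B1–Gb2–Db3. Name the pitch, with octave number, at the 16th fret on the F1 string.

A2

The open F1 string plus 16 semitones: F–Gb–G–Ab–…–G–Ab–A.
The walk passes from B into C once, so the octave number goes from 1 to 2.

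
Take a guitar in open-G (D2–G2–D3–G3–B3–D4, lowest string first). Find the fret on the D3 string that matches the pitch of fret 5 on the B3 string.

Fret 5 on B3 is MIDI 59 + 5 = 64 (E4). On the D3 string (open MIDI 50), that pitch is 64 − 50 = fret 14.

14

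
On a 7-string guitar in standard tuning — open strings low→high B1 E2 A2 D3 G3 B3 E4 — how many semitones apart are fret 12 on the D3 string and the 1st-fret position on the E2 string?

21 semitones

D3 at fret 12 → D4 (MIDI 62); E2 at fret 1 → F2 (MIDI 41).
62 − 41 = 21, so the two pitches are 21 semitones apart, with D4 the higher.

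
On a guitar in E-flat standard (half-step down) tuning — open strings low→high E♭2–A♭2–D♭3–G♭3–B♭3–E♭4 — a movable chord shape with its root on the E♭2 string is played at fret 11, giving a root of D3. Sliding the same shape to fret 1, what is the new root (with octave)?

Moving from fret 11 to fret 1 shifts the root by -10 semitones.
D3 down 10 semitones is E2.

E2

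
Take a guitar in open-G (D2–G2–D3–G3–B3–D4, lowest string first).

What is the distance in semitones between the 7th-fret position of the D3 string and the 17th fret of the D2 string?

2 semitones

D3 at fret 7 → A3 (MIDI 57); D2 at fret 17 → G3 (MIDI 55).
57 − 55 = 2, so the two pitches are 2 semitones apart, with A3 the higher.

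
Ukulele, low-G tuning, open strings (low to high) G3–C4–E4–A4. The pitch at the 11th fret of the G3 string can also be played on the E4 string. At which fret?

Fret 11 on G3 is MIDI 55 + 11 = 66 (F#4). On the E4 string (open MIDI 64), that pitch is 66 − 64 = fret 2.

2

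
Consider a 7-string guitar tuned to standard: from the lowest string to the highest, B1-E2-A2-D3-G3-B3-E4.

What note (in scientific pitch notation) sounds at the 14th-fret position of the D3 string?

The open D3 string plus 14 semitones: D–D#–E–F–…–D–D#–E.
The walk passes from B into C once, so the octave number goes from 3 to 4.

E4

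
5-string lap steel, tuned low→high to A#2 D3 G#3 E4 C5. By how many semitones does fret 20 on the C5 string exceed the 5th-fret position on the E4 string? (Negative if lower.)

23 semitones

C5 at fret 20 → G#6 (MIDI 92); E4 at fret 5 → A4 (MIDI 69).
92 − 69 = 23, so the two pitches are 23 semitones apart.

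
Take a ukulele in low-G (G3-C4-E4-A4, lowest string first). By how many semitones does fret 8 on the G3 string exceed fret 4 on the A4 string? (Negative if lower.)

-10 semitones

G3 at fret 8 → D♯4 (MIDI 63); A4 at fret 4 → C♯5 (MIDI 73).
63 − 73 = -10, so the two pitches are 10 semitones apart.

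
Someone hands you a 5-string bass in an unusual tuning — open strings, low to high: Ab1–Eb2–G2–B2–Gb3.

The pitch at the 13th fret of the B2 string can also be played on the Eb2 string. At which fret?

Fret 13 on B2 is MIDI 47 + 13 = 60 (C4). On the Eb2 string (open MIDI 39), that pitch is 60 − 39 = fret 21.

21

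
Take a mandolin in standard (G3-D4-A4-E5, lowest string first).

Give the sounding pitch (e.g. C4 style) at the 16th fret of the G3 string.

G3 is MIDI 55. Adding 16 gives 71, which is B4.

B4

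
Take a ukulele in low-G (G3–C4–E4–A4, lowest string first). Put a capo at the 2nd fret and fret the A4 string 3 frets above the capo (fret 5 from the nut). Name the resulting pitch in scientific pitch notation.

The capo raises the open A4 by 2 semitones to B4; fretting 3 more gives A4 + 2 + 3 = A4 + 5 semitones = D5.

D5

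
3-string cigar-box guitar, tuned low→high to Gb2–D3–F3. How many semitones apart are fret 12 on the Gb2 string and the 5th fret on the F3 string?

4 semitones

Gb2 at fret 12 → Gb3 (MIDI 54); F3 at fret 5 → Bb3 (MIDI 58).
54 − 58 = -4, so the two pitches are 4 semitones apart, with Bb3 the higher.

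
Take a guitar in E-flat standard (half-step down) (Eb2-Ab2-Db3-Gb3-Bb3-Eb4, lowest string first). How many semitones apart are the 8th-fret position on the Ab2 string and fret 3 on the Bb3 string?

Ab2 at fret 8 → E3 (MIDI 52); Bb3 at fret 3 → Db4 (MIDI 61).
52 − 61 = -9, so the two pitches are 9 semitones apart, with Db4 the higher.

9 semitones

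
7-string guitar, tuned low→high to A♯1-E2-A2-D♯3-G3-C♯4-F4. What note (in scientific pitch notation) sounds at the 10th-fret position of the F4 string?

F4 is MIDI 65. Adding 10 gives 75, which is D♯5.
(Equivalently spelled E♭5.)

D♯5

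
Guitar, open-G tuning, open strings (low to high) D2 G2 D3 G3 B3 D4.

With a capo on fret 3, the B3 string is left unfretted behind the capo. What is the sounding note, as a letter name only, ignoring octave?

The capo raises the open B3 by 3 semitones to D4; fretting 0 more gives B3 + 3 + 0 = B3 + 3 semitones, landing on D.

D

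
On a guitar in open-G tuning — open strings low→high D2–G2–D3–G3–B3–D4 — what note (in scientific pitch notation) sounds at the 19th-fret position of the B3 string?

F♯5

Each fret is one semitone, so B3 + 19 = F♯5.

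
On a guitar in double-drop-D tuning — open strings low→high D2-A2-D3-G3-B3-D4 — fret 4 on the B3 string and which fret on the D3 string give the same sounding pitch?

13

B3 at fret 4 is B3 + 4 semitones = D#4.
The open D3 string is 9 semitones below the open B3, so the same pitch on the D3 string lies at fret 4 + 9 = 13.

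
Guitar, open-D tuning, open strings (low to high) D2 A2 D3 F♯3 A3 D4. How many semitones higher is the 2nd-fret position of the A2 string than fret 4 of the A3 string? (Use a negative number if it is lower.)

A2 at fret 2 → B2 (MIDI 47); A3 at fret 4 → C♯4 (MIDI 61).
47 − 61 = -14, so the two pitches are 14 semitones apart.

-14 semitones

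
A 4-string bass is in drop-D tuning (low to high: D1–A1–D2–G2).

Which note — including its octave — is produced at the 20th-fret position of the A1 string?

F3

The open A1 string plus 20 semitones: A–A#–B–C–…–D#–E–F.
The walk passes from B into C 2 times, so the octave number goes from 1 to 3.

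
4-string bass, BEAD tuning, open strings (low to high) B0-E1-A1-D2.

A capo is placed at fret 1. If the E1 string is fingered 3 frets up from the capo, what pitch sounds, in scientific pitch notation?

The capo raises the open E1 by 1 semitone to F1; fretting 3 more gives E1 + 1 + 3 = E1 + 4 semitones = G#1.
(Also written Ab.)

G#1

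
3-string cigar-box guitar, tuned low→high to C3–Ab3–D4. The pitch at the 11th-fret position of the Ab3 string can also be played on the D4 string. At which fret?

Ab3 at fret 11 is Ab3 + 11 semitones = G4.
The open D4 string is 6 semitones above the open Ab3, so the same pitch on the D4 string lies at fret 11 − 6 = 5.

5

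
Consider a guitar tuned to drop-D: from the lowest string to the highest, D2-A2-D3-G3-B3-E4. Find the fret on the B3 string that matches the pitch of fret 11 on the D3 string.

Fret 11 on D3 is MIDI 50 + 11 = 61 (C♯4). On the B3 string (open MIDI 59), that pitch is 61 − 59 = fret 2.

2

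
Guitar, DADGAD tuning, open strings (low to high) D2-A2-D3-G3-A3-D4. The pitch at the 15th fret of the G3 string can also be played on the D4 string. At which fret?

G3 at fret 15 is G3 + 15 semitones = A♯4.
The open D4 string is 7 semitones above the open G3, so the same pitch on the D4 string lies at fret 15 − 7 = 8.

8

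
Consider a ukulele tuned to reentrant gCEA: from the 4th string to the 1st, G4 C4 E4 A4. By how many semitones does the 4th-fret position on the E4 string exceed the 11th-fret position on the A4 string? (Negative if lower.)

-12 semitones

E4 at fret 4 → G#4 (MIDI 68); A4 at fret 11 → G#5 (MIDI 80).
68 − 80 = -12, so the two pitches are 12 semitones apart.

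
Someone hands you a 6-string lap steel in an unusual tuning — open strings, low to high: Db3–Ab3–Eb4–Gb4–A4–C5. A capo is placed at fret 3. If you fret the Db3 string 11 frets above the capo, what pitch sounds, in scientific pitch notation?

Eb4

The capo raises the open Db3 by 3 semitones to E3; fretting 11 more gives Db3 + 3 + 11 = Db3 + 14 semitones = Eb4.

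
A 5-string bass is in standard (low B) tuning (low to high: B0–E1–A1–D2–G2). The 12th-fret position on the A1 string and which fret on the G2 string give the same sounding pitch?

2

A1 at fret 12 is A1 + 12 semitones = A2.
The open G2 string is 10 semitones above the open A1, so the same pitch on the G2 string lies at fret 12 − 10 = 2.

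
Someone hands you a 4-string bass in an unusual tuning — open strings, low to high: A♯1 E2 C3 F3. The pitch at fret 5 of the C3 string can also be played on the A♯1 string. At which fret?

19

C3 at fret 5 is C3 + 5 semitones = F3.
The open A♯1 string is 14 semitones below the open C3, so the same pitch on the A♯1 string lies at fret 5 + 14 = 19.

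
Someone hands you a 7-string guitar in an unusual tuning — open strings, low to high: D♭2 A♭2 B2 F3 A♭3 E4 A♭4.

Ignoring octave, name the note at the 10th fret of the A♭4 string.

A♭4 is MIDI 68. Adding 10 gives 78; 78 mod 12 = 6, i.e. G♭.

G♭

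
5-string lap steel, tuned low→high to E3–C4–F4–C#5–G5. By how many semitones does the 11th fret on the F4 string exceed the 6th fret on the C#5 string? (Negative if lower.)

-3 semitones

F4 at fret 11 → E5 (MIDI 76); C#5 at fret 6 → G5 (MIDI 79).
76 − 79 = -3, so the two pitches are 3 semitones apart.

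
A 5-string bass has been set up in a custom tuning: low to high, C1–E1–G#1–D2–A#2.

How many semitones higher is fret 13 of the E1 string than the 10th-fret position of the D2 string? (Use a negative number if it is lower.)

E1 at fret 13 → F2 (MIDI 41); D2 at fret 10 → C3 (MIDI 48).
41 − 48 = -7, so the two pitches are 7 semitones apart.

-7 semitones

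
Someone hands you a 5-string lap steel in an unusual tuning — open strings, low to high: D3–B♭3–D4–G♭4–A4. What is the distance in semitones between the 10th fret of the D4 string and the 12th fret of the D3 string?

D4 at fret 10 → C5 (MIDI 72); D3 at fret 12 → D4 (MIDI 62).
72 − 62 = 10, so the two pitches are 10 semitones apart, with C5 the higher.

10 semitones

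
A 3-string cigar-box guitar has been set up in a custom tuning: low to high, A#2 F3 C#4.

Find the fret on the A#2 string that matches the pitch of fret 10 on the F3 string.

F3 at fret 10 is F3 + 10 semitones = D#4.
The open A#2 string is 7 semitones below the open F3, so the same pitch on the A#2 string lies at fret 10 + 7 = 17.

17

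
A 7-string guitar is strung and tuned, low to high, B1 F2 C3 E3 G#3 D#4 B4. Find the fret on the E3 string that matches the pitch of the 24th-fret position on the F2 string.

Fret 24 on F2 is MIDI 41 + 24 = 65 (F4). On the E3 string (open MIDI 52), that pitch is 65 − 52 = fret 13.

13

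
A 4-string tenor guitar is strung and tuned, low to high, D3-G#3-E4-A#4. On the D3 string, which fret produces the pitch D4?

12

D4 is 12 semitones above the open D3 (D–D#–E–F–…–C–C#–D), so it sits at fret 12.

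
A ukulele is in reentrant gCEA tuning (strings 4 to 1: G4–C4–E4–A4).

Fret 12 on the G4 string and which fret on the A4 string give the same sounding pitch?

G4 at fret 12 is G4 + 12 semitones = G5.
The open A4 string is 2 semitones above the open G4, so the same pitch on the A4 string lies at fret 12 − 2 = 10.

10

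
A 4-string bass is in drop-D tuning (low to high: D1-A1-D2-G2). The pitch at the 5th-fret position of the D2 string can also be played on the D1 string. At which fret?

Fret 5 on D2 is MIDI 38 + 5 = 43 (G2). On the D1 string (open MIDI 26), that pitch is 43 − 26 = fret 17.

17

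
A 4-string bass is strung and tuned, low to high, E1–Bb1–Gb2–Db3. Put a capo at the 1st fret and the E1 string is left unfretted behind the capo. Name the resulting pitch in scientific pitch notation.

The capo raises the open E1 by 1 semitone to F1; fretting 0 more gives E1 + 1 + 0 = E1 + 1 semitone = F1.

F1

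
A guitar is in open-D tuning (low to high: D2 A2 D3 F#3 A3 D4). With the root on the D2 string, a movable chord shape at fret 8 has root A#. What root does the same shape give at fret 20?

Moving from fret 8 to fret 20 shifts the root by 12 semitones.
A# up 12 semitones is A#.

A#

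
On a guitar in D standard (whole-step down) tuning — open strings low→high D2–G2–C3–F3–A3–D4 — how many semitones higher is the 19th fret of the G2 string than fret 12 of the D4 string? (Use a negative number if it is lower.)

G2 at fret 19 → D4 (MIDI 62); D4 at fret 12 → D5 (MIDI 74).
62 − 74 = -12, so the two pitches are 12 semitones apart.

-12 semitones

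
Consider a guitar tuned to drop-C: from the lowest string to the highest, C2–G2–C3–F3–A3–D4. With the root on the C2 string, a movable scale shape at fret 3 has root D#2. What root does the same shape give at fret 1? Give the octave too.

C#2

Moving from fret 3 to fret 1 shifts the root by -2 semitones.
D#2 down 2 semitones is C#2.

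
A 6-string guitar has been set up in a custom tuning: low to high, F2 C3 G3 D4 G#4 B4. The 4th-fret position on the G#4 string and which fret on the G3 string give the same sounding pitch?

17

G#4 at fret 4 is G#4 + 4 semitones = C5.
The open G3 string is 13 semitones below the open G#4, so the same pitch on the G3 string lies at fret 4 + 13 = 17.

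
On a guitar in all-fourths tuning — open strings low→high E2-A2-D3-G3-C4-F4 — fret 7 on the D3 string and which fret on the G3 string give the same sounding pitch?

2

D3 at fret 7 is D3 + 7 semitones = A3.
The open G3 string is 5 semitones above the open D3, so the same pitch on the G3 string lies at fret 7 − 5 = 2.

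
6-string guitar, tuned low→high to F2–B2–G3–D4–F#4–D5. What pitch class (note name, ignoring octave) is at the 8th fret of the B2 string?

Each fret is one semitone, so B2 + 8 = G.

G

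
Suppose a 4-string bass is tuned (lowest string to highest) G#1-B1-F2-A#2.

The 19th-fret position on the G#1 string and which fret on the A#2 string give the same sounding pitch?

5

Fret 19 on G#1 is MIDI 32 + 19 = 51 (D#3). On the A#2 string (open MIDI 46), that pitch is 51 − 46 = fret 5.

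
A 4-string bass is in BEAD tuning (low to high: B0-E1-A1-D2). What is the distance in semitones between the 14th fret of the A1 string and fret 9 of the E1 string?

A1 at fret 14 → B2 (MIDI 47); E1 at fret 9 → C#2 (MIDI 37).
47 − 37 = 10, so the two pitches are 10 semitones apart, with B2 the higher.

10 semitones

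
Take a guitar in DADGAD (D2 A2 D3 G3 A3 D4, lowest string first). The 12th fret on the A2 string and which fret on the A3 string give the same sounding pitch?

A2 at fret 12 is A2 + 12 semitones = A3.
The open A3 string is 12 semitones above the open A2, so the same pitch on the A3 string lies at fret 12 − 12 = 0.

0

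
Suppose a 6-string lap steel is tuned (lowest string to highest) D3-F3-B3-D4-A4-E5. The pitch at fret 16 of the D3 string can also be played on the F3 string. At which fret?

13

Fret 16 on D3 is MIDI 50 + 16 = 66 (F#4). On the F3 string (open MIDI 53), that pitch is 66 − 53 = fret 13.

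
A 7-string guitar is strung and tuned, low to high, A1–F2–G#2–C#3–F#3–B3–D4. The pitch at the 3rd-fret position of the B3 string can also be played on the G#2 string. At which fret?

18

B3 at fret 3 is B3 + 3 semitones = D4.
The open G#2 string is 15 semitones below the open B3, so the same pitch on the G#2 string lies at fret 3 + 15 = 18.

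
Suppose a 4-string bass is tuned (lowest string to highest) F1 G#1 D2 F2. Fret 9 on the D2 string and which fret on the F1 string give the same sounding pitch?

18

D2 at fret 9 is D2 + 9 semitones = B2.
The open F1 string is 9 semitones below the open D2, so the same pitch on the F1 string lies at fret 9 + 9 = 18.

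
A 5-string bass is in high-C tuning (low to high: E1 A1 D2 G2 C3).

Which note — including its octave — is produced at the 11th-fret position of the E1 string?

E1 is MIDI 28. Adding 11 gives 39, which is D#2.
(Equivalently spelled Eb2.)

D#2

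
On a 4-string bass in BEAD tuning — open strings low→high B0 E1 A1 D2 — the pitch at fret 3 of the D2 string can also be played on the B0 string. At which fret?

Fret 3 on D2 is MIDI 38 + 3 = 41 (F2). On the B0 string (open MIDI 23), that pitch is 41 − 23 = fret 18.

18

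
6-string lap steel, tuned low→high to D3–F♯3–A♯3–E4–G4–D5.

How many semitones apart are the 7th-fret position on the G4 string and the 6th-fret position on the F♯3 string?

G4 at fret 7 → D5 (MIDI 74); F♯3 at fret 6 → C4 (MIDI 60).
74 − 60 = 14, so the two pitches are 14 semitones apart, with D5 the higher.

14 semitones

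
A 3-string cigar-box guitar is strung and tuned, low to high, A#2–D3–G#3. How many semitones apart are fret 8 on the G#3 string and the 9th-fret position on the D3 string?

5 semitones

G#3 at fret 8 → E4 (MIDI 64); D3 at fret 9 → B3 (MIDI 59).
64 − 59 = 5, so the two pitches are 5 semitones apart, with E4 the higher.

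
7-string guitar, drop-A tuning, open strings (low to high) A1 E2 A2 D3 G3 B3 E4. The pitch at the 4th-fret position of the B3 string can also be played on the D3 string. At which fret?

B3 at fret 4 is B3 + 4 semitones = D♯4.
The open D3 string is 9 semitones below the open B3, so the same pitch on the D3 string lies at fret 4 + 9 = 13.

13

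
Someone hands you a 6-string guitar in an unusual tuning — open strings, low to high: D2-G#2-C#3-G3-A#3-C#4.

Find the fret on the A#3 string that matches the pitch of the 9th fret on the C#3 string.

0

Fret 9 on C#3 is MIDI 49 + 9 = 58 (A#3). On the A#3 string (open MIDI 58), that pitch is 58 − 58 = fret 0.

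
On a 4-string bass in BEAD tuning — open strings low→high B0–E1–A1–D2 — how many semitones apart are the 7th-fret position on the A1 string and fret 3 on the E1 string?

9 semitones

A1 at fret 7 → E2 (MIDI 40); E1 at fret 3 → G1 (MIDI 31).
40 − 31 = 9, so the two pitches are 9 semitones apart, with E2 the higher.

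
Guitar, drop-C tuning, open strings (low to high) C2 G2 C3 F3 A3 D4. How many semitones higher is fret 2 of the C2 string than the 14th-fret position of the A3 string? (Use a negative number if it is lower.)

-33 semitones

C2 at fret 2 → D2 (MIDI 38); A3 at fret 14 → B4 (MIDI 71).
38 − 71 = -33, so the two pitches are 33 semitones apart.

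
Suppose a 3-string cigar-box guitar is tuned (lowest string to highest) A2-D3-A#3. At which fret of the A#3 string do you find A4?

11

A4 is 11 semitones above the open A#3 (A#–B–C–C#–…–G–G#–A), so it sits at fret 11.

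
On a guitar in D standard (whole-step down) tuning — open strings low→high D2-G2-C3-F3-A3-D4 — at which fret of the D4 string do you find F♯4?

4

F♯4 is 4 semitones above the open D4 (D–D#–E–F–F#), so it sits at fret 4.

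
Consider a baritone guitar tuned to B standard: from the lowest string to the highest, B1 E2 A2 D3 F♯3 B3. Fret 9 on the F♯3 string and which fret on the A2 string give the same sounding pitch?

Fret 9 on F♯3 is MIDI 54 + 9 = 63 (D♯4). On the A2 string (open MIDI 45), that pitch is 63 − 45 = fret 18.

18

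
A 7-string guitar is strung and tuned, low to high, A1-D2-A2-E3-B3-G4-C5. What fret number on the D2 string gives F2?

F2 is 3 semitones above the open D2 (D–D#–E–F), so it sits at fret 3.

3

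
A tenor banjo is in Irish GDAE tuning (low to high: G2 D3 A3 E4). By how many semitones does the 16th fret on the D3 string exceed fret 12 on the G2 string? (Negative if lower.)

11 semitones

D3 at fret 16 → F#4 (MIDI 66); G2 at fret 12 → G3 (MIDI 55).
66 − 55 = 11, so the two pitches are 11 semitones apart.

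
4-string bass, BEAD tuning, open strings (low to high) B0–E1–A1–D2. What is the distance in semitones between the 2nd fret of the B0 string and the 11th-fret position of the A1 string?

B0 at fret 2 → C♯1 (MIDI 25); A1 at fret 11 → G♯2 (MIDI 44).
25 − 44 = -19, so the two pitches are 19 semitones apart, with G♯2 the higher.

19 semitones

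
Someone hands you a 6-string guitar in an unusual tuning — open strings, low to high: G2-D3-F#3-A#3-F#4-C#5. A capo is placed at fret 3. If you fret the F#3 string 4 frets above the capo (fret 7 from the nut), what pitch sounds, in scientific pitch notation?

The capo raises the open F#3 by 3 semitones to A3; fretting 4 more gives F#3 + 3 + 4 = F#3 + 7 semitones = C#4.
(Also written Db.)

C#4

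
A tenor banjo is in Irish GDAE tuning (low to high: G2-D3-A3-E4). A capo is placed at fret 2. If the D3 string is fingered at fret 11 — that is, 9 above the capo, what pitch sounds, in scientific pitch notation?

C♯4

The capo raises the open D3 by 2 semitones to E3; fretting 9 more gives D3 + 2 + 9 = D3 + 11 semitones = C♯4.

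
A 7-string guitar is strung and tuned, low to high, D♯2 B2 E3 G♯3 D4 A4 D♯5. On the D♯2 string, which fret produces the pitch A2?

6

A2 is 6 semitones above the open D♯2 (D#–E–F–F#–G–G#–A), so it sits at fret 6.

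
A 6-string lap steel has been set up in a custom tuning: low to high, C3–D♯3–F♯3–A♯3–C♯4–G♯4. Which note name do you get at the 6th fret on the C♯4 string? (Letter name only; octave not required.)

G

Each fret is one semitone, so C♯4 + 6 = G.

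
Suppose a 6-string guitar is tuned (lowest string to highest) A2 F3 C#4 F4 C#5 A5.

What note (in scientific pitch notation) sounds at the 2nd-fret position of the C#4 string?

D#4

The open C#4 string plus 2 semitones: C#–D–D#.
No B→C boundary is crossed, so the octave stays at 4.
(Equivalently spelled Eb4.)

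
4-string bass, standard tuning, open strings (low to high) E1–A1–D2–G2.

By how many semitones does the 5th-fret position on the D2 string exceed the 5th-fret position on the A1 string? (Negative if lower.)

5 semitones

D2 at fret 5 → G2 (MIDI 43); A1 at fret 5 → D2 (MIDI 38).
43 − 38 = 5, so the two pitches are 5 semitones apart.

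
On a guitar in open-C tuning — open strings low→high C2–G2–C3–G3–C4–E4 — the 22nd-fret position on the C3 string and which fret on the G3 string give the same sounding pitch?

15

Fret 22 on C3 is MIDI 48 + 22 = 70 (A#4). On the G3 string (open MIDI 55), that pitch is 70 − 55 = fret 15.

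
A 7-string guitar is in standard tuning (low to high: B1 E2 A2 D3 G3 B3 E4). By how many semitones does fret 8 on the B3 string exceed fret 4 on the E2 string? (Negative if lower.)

B3 at fret 8 → G4 (MIDI 67); E2 at fret 4 → G#2 (MIDI 44).
67 − 44 = 23, so the two pitches are 23 semitones apart.

23 semitones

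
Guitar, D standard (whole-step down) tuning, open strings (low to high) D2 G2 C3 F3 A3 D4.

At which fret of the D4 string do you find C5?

10

C5 is 10 semitones above the open D4 (D–D#–E–F–…–A#–B–C), so it sits at fret 10.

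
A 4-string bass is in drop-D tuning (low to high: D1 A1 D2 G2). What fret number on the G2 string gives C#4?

18

C#4 is 18 semitones above the open G2 (G–G#–A–A#–…–B–C–C#), so it sits at fret 18.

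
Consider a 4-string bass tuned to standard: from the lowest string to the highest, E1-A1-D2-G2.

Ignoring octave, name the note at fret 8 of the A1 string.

The open A1 string plus 8 semitones: A–A#–B–C–C#–D–D#–E–F.

F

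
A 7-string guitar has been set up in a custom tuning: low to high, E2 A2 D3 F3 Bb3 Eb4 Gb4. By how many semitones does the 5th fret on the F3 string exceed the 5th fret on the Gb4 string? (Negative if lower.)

-13 semitones

F3 at fret 5 → Bb3 (MIDI 58); Gb4 at fret 5 → B4 (MIDI 71).
58 − 71 = -13, so the two pitches are 13 semitones apart.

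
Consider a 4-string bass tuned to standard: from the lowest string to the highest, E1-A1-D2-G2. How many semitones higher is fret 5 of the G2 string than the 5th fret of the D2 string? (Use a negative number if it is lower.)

5 semitones

G2 at fret 5 → C3 (MIDI 48); D2 at fret 5 → G2 (MIDI 43).
48 − 43 = 5, so the two pitches are 5 semitones apart.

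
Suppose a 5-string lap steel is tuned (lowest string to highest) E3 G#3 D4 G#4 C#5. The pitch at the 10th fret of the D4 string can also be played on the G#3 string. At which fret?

16

D4 at fret 10 is D4 + 10 semitones = C5.
The open G#3 string is 6 semitones below the open D4, so the same pitch on the G#3 string lies at fret 10 + 6 = 16.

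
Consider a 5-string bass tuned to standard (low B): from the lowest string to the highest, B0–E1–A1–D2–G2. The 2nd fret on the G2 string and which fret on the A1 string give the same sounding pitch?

G2 at fret 2 is G2 + 2 semitones = A2.
The open A1 string is 10 semitones below the open G2, so the same pitch on the A1 string lies at fret 2 + 10 = 12.

12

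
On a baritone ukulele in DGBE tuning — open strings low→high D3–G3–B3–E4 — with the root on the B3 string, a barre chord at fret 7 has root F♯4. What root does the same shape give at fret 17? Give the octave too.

E5

Moving from fret 7 to fret 17 shifts the root by 10 semitones.
F♯4 up 10 semitones is E5.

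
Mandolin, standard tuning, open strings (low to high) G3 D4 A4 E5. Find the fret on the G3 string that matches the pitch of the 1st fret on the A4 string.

15

A4 at fret 1 is A4 + 1 semitone = A#4.
The open G3 string is 14 semitones below the open A4, so the same pitch on the G3 string lies at fret 1 + 14 = 15.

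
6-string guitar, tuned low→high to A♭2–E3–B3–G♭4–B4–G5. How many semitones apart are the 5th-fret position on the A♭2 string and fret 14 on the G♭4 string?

A♭2 at fret 5 → D♭3 (MIDI 49); G♭4 at fret 14 → A♭5 (MIDI 80).
49 − 80 = -31, so the two pitches are 31 semitones apart, with A♭5 the higher.

31 semitones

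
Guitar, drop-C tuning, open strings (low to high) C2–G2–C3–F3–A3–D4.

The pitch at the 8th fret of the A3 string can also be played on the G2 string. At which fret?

A3 at fret 8 is A3 + 8 semitones = F4.
The open G2 string is 14 semitones below the open A3, so the same pitch on the G2 string lies at fret 8 + 14 = 22.

22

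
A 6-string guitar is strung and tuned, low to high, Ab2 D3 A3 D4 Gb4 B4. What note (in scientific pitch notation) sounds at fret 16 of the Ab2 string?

C4

Ab2 is MIDI 44. Adding 16 gives 60, which is C4.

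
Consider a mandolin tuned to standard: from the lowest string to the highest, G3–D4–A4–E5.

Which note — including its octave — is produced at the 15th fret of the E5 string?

E5 is MIDI 76. Adding 15 gives 91, which is G6.

G6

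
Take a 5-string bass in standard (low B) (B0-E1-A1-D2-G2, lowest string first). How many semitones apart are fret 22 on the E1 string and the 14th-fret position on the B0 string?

13 semitones

E1 at fret 22 → D3 (MIDI 50); B0 at fret 14 → C#2 (MIDI 37).
50 − 37 = 13, so the two pitches are 13 semitones apart, with D3 the higher.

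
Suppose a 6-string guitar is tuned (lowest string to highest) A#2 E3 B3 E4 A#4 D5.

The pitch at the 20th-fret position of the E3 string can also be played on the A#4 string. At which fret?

2

E3 at fret 20 is E3 + 20 semitones = C5.
The open A#4 string is 18 semitones above the open E3, so the same pitch on the A#4 string lies at fret 20 − 18 = 2.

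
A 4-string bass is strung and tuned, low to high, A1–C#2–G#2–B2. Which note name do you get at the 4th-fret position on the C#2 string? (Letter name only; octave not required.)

C#2 is MIDI 37. Adding 4 gives 41; 41 mod 12 = 5, i.e. F.

F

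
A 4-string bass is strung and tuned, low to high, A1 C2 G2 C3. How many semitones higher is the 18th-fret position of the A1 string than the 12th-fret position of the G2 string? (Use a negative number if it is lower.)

A1 at fret 18 → D#3 (MIDI 51); G2 at fret 12 → G3 (MIDI 55).
51 − 55 = -4, so the two pitches are 4 semitones apart.

-4 semitones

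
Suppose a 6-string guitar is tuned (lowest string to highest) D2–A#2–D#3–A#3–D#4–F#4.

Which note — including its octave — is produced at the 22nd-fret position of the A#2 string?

Each fret is one semitone, so A#2 + 22 = G#4.
(Equivalently spelled Ab4.)

G#4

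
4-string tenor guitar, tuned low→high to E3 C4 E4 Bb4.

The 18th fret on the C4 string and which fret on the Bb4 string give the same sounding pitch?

C4 at fret 18 is C4 + 18 semitones = Gb5.
The open Bb4 string is 10 semitones above the open C4, so the same pitch on the Bb4 string lies at fret 18 − 10 = 8.

8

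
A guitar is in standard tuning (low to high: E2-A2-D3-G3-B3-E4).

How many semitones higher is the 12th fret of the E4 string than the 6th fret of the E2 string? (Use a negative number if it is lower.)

E4 at fret 12 → E5 (MIDI 76); E2 at fret 6 → A#2 (MIDI 46).
76 − 46 = 30, so the two pitches are 30 semitones apart.

30 semitones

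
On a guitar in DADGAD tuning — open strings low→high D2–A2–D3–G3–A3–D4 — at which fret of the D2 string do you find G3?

G3 is 17 semitones above the open D2 (D–D#–E–F–…–F–F#–G), so it sits at fret 17.

17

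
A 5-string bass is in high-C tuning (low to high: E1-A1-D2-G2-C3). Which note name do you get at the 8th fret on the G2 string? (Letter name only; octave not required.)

G2 is MIDI 43. Adding 8 gives 51; 51 mod 12 = 3, i.e. D#.
(Equivalently spelled Eb.)

D#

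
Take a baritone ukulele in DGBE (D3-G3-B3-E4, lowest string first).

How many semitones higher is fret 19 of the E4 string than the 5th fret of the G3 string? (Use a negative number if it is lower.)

E4 at fret 19 → B5 (MIDI 83); G3 at fret 5 → C4 (MIDI 60).
83 − 60 = 23, so the two pitches are 23 semitones apart.

23 semitones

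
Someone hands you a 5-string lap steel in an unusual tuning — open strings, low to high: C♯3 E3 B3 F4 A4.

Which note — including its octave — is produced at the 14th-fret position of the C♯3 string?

C♯3 is MIDI 49. Adding 14 gives 63, which is D♯4.
(Equivalently spelled E♭4.)

D♯4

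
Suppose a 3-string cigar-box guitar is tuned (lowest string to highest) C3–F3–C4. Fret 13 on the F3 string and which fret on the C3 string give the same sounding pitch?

Fret 13 on F3 is MIDI 53 + 13 = 66 (F♯4). On the C3 string (open MIDI 48), that pitch is 66 − 48 = fret 18.

18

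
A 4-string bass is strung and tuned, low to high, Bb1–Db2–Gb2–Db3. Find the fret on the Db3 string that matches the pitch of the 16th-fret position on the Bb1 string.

1

Fret 16 on Bb1 is MIDI 34 + 16 = 50 (D3). On the Db3 string (open MIDI 49), that pitch is 50 − 49 = fret 1.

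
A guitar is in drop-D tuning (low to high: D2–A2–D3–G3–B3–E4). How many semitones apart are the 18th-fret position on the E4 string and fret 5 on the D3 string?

E4 at fret 18 → A#5 (MIDI 82); D3 at fret 5 → G3 (MIDI 55).
82 − 55 = 27, so the two pitches are 27 semitones apart, with A#5 the higher.

27 semitones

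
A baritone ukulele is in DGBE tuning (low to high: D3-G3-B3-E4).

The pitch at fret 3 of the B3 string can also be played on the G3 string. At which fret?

7

B3 at fret 3 is B3 + 3 semitones = D4.
The open G3 string is 4 semitones below the open B3, so the same pitch on the G3 string lies at fret 3 + 4 = 7.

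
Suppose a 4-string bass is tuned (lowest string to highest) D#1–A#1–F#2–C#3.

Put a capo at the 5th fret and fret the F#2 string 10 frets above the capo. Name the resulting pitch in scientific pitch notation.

The capo raises the open F#2 by 5 semitones to B2; fretting 10 more gives F#2 + 5 + 10 = F#2 + 15 semitones = A3.

A3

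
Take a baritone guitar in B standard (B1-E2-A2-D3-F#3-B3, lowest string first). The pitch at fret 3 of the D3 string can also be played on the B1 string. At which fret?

18

D3 at fret 3 is D3 + 3 semitones = F3.
The open B1 string is 15 semitones below the open D3, so the same pitch on the B1 string lies at fret 3 + 15 = 18.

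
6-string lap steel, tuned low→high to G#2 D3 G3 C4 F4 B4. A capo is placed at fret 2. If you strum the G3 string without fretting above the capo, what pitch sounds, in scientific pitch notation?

The capo raises the open G3 by 2 semitones to A3; fretting 0 more gives G3 + 2 + 0 = G3 + 2 semitones = A3.

A3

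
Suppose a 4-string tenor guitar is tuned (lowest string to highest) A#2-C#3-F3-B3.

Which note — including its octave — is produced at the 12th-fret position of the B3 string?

Each fret is one semitone, so B3 + 12 = B4.

B4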